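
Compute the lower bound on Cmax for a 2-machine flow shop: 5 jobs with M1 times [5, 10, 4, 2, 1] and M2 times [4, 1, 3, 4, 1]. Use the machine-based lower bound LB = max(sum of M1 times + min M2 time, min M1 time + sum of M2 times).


LB1 = sum(M1 times) + min(M2 times) = 22 + 1 = 23
LB2 = min(M1 times) + sum(M2 times) = 1 + 13 = 14
Lower bound = max(LB1, LB2) = max(23, 14) = 23

23


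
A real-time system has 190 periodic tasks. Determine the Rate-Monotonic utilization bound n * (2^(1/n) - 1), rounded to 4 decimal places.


Compute 2^(1/190) = 1.0036548056
Subtract 1: 1.0036548056 - 1 = 0.0036548056
Multiply by n: 190 * 0.0036548056 = 0.6944130640
Round to 4 dp: 0.6944

0.6944


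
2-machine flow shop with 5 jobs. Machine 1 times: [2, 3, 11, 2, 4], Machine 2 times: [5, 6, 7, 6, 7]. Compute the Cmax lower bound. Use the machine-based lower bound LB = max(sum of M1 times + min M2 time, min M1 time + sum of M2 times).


LB1 = sum(M1 times) + min(M2 times) = 22 + 5 = 27
LB2 = min(M1 times) + sum(M2 times) = 2 + 31 = 33
Lower bound = max(LB1, LB2) = max(27, 33) = 33

33


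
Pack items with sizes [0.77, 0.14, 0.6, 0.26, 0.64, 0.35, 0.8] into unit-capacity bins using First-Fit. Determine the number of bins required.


Place items sequentially using First-Fit:
  Item 0.77 -> new Bin 1
  Item 0.14 -> Bin 1 (now 0.91)
  Item 0.6 -> new Bin 2
  Item 0.26 -> Bin 2 (now 0.86)
  Item 0.64 -> new Bin 3
  Item 0.35 -> Bin 3 (now 0.99)
  Item 0.8 -> new Bin 4
Total bins used = 4

4


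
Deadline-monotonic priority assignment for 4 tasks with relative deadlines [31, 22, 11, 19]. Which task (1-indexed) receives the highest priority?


Sort tasks by relative deadline (ascending):
  Task 3: deadline = 11
  Task 4: deadline = 19
  Task 2: deadline = 22
  Task 1: deadline = 31
Priority order (highest first): [3, 4, 2, 1]
Highest priority task = 3

3


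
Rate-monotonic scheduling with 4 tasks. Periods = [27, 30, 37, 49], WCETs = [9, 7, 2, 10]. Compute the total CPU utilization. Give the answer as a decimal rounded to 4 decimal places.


Compute individual utilizations (exact fractions):
  Task 1: C/T = 9/27 = 1/3 (approx. 0.3333)
  Task 2: C/T = 7/30 (approx. 0.2333)
  Task 3: C/T = 2/37 (approx. 0.0541)
  Task 4: C/T = 10/49 (approx. 0.2041)
Total utilization U = 1/3 + 7/30 + 2/37 + 10/49 = 44861/54390
Rounded to 4 decimal places: U = 0.8248
RM (Liu & Layland) bound for 4 tasks = 0.756828; compare with U = 44861/54390 (approx. 0.824802)
bound < U <= 1, so the RM sufficient condition is not met (inconclusive; an exact test such as response-time analysis is needed).

0.8248


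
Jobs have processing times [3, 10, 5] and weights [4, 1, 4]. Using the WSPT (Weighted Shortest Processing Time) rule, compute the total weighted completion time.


Compute p/w ratios and sort ascending (WSPT): [(3, 4), (5, 4), (10, 1)]
Compute weighted completion times:
  Job (p=3,w=4): C=3, w*C=4*3=12
  Job (p=5,w=4): C=8, w*C=4*8=32
  Job (p=10,w=1): C=18, w*C=1*18=18
Total weighted completion time = 62

62


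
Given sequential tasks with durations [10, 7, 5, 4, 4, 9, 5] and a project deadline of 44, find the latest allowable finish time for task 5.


LF(activity 5) = deadline - sum of successor durations
Successors: activities 6 through 7 with durations [9, 5]
Sum of successor durations = 14
LF = 44 - 14 = 30

30


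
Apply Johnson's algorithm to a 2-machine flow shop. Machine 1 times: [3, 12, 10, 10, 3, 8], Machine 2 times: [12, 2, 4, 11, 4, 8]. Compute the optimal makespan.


Apply Johnson's rule:
  Group 1 (a <= b): [(1, 3, 12), (5, 3, 4), (6, 8, 8), (4, 10, 11)]
  Group 2 (a > b): [(3, 10, 4), (2, 12, 2)]
Optimal job order: [1, 5, 6, 4, 3, 2]
Schedule:
  Job 1: M1 done at 3, M2 done at 15
  Job 5: M1 done at 6, M2 done at 19
  Job 6: M1 done at 14, M2 done at 27
  Job 4: M1 done at 24, M2 done at 38
  Job 3: M1 done at 34, M2 done at 42
  Job 2: M1 done at 46, M2 done at 48
Makespan = 48

48


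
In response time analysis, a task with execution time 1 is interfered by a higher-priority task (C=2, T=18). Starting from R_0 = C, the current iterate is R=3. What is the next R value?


R_next = C + ceil(R_prev / T_hp) * C_hp
ceil(3 / 18) = ceil(0.1667) = 1
Interference = 1 * 2 = 2
R_next = 1 + 2 = 3
R_next = R_prev, so the iteration has converged (response time = 3).

3


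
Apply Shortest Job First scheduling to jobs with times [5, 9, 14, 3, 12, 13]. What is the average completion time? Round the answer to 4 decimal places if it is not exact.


SJF order (ascending): [3, 5, 9, 12, 13, 14]
Completion times:
  Job 1: burst=3, C=3
  Job 2: burst=5, C=8
  Job 3: burst=9, C=17
  Job 4: burst=12, C=29
  Job 5: burst=13, C=42
  Job 6: burst=14, C=56
Average completion = 155/6 = 25.8333

25.8333


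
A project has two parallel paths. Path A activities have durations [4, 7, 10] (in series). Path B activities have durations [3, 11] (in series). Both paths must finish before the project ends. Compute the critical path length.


Path A total = 4 + 7 + 10 = 21
Path B total = 3 + 11 = 14
Critical path = longest path = max(21, 14) = 21

21


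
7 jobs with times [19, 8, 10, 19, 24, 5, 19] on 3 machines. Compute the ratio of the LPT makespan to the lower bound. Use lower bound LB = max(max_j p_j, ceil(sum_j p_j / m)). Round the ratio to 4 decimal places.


LPT order: [24, 19, 19, 19, 10, 8, 5]
Machine loads after assignment: [32, 38, 34]
LPT makespan = 38
Lower bound = max(max_job, ceil(total/3)) = max(24, 35) = 35
Ratio = 38 / 35 = 1.0857

1.0857


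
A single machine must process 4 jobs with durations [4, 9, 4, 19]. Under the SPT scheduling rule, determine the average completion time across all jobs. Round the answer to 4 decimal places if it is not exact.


Sort jobs by processing time (SPT order): [4, 4, 9, 19]
Compute completion times sequentially:
  Job 1: processing = 4, completes at 4
  Job 2: processing = 4, completes at 8
  Job 3: processing = 9, completes at 17
  Job 4: processing = 19, completes at 36
Sum of completion times = 65
Average completion time = 65/4 = 16.25

16.25


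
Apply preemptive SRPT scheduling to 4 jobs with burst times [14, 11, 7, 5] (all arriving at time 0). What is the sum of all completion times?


Since all jobs arrive at t=0, SRPT equals SPT ordering.
SPT order: [5, 7, 11, 14]
Completion times:
  Job 1: p=5, C=5
  Job 2: p=7, C=12
  Job 3: p=11, C=23
  Job 4: p=14, C=37
Total completion time = 5 + 12 + 23 + 37 = 77

77


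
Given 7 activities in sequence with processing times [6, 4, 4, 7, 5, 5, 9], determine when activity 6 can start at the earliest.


Activity 6 starts after activities 1 through 5 complete.
Predecessor durations: [6, 4, 4, 7, 5]
ES = 6 + 4 + 4 + 7 + 5 = 26

26


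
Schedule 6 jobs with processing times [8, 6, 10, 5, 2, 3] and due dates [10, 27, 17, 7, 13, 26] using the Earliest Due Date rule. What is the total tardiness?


Sort by due date (EDD order): [(5, 7), (8, 10), (2, 13), (10, 17), (3, 26), (6, 27)]
Compute completion times and tardiness:
  Job 1: p=5, d=7, C=5, tardiness=max(0,5-7)=0
  Job 2: p=8, d=10, C=13, tardiness=max(0,13-10)=3
  Job 3: p=2, d=13, C=15, tardiness=max(0,15-13)=2
  Job 4: p=10, d=17, C=25, tardiness=max(0,25-17)=8
  Job 5: p=3, d=26, C=28, tardiness=max(0,28-26)=2
  Job 6: p=6, d=27, C=34, tardiness=max(0,34-27)=7
Total tardiness = 22

22


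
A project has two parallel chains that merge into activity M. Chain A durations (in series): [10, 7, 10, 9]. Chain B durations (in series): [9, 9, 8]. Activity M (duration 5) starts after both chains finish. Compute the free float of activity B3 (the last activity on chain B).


ES(B3) = sum of predecessors on chain B = 18
EF(B3) = ES + duration = 18 + 8 = 26
Successor of B3 is M. ES(M) = max(sum(A), sum(B)) = max(36, 26) = 36
Free float = ES(successor) - EF(current) = 36 - 26 = 10

10


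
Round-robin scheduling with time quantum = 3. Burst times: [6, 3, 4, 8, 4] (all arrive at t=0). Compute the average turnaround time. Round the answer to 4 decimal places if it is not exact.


Time quantum = 3
Execution trace:
  J1 runs 3 units, time = 3
  J2 runs 3 units, time = 6
  J3 runs 3 units, time = 9
  J4 runs 3 units, time = 12
  J5 runs 3 units, time = 15
  J1 runs 3 units, time = 18
  J3 runs 1 units, time = 19
  J4 runs 3 units, time = 22
  J5 runs 1 units, time = 23
  J4 runs 2 units, time = 25
Finish times: [18, 6, 19, 25, 23]
Average turnaround = 91/5 = 18.2

18.2


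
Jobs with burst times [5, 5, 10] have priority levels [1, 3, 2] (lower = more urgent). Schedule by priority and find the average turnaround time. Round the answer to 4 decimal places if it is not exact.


Sort by priority (ascending = highest first):
Order: [(1, 5), (2, 10), (3, 5)]
Completion times:
  Priority 1, burst=5, C=5
  Priority 2, burst=10, C=15
  Priority 3, burst=5, C=20
Average turnaround = 40/3 = 13.3333

13.3333


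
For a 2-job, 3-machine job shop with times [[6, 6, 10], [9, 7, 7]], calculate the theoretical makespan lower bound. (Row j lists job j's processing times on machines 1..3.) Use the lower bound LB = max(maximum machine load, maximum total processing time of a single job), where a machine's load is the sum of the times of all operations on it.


Machine loads:
  Machine 1: 6 + 9 = 15
  Machine 2: 6 + 7 = 13
  Machine 3: 10 + 7 = 17
Max machine load = 17
Job totals:
  Job 1: 22
  Job 2: 23
Max job total = 23
Lower bound = max(17, 23) = 23

23


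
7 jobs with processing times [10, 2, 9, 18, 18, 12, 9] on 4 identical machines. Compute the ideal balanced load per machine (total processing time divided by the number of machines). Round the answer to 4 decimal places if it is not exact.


Total processing time = 10 + 2 + 9 + 18 + 18 + 12 + 9 = 78
Number of machines = 4
Ideal balanced load = 78 / 4 = 19.5

19.5


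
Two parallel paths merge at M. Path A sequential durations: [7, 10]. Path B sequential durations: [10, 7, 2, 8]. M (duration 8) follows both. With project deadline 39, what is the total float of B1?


Forward pass: ES(B1) = sum of predecessors on chain B = 0
EF = ES + duration = 0 + 10 = 10
Backward pass: LF(M) = deadline = 39; LS(M) = 39 - 8 = 31
LF(B1) = LS(M) - sum(successors on chain B) = 31 - 17 = 14
LS = LF - duration = 14 - 10 = 4
Total float = LS - ES = 4 - 0 = 4

4


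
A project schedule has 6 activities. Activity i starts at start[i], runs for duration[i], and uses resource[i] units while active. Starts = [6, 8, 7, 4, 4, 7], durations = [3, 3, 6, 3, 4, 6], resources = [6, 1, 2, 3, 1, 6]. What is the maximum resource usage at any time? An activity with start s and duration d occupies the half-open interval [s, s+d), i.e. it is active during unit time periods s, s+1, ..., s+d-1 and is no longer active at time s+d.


Each activity i is active on [start_i, start_i + duration_i).
Compute total resource usage per time slot:
  t=0: active resources = [], total = 0
  t=1: active resources = [], total = 0
  t=2: active resources = [], total = 0
  t=3: active resources = [], total = 0
  t=4: active resources = [3, 1], total = 4
  t=5: active resources = [3, 1], total = 4
  t=6: active resources = [6, 3, 1], total = 10
  t=7: active resources = [6, 2, 1, 6], total = 15
  t=8: active resources = [6, 1, 2, 6], total = 15
  t=9: active resources = [1, 2, 6], total = 9
  t=10: active resources = [1, 2, 6], total = 9
  t=11: active resources = [2, 6], total = 8
  t=12: active resources = [2, 6], total = 8
Peak resource demand = 15

15


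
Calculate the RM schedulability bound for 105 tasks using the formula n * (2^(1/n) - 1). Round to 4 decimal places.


Compute 2^(1/105) = 1.0066232390
Subtract 1: 1.0066232390 - 1 = 0.0066232390
Multiply by n: 105 * 0.0066232390 = 0.6954400950
Round to 4 dp: 0.6954

0.6954


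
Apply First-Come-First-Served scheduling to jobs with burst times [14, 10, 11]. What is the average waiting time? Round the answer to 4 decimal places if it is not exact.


FCFS order (as given): [14, 10, 11]
Waiting times:
  Job 1: wait = 0
  Job 2: wait = 14
  Job 3: wait = 24
Sum of waiting times = 38
Average waiting time = 38/3 = 12.6667

12.6667


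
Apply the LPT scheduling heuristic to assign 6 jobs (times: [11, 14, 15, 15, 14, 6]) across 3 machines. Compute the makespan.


Sort jobs in decreasing order (LPT): [15, 15, 14, 14, 11, 6]
Assign each job to the least loaded machine:
  Machine 1: jobs [15, 11], load = 26
  Machine 2: jobs [15, 6], load = 21
  Machine 3: jobs [14, 14], load = 28
Makespan = max load = 28

28


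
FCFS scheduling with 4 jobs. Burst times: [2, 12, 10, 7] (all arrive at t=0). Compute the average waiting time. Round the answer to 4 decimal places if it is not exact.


FCFS order (as given): [2, 12, 10, 7]
Waiting times:
  Job 1: wait = 0
  Job 2: wait = 2
  Job 3: wait = 14
  Job 4: wait = 24
Sum of waiting times = 40
Average waiting time = 40/4 = 10.0

10.0


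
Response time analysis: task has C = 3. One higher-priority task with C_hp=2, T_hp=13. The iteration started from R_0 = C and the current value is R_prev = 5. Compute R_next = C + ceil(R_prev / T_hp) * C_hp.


R_next = C + ceil(R_prev / T_hp) * C_hp
ceil(5 / 13) = ceil(0.3846) = 1
Interference = 1 * 2 = 2
R_next = 3 + 2 = 5
R_next = R_prev, so the iteration has converged (response time = 5).

5


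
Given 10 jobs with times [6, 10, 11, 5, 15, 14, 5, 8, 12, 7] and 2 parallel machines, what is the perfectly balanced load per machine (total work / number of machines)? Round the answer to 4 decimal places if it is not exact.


Total processing time = 6 + 10 + 11 + 5 + 15 + 14 + 5 + 8 + 12 + 7 = 93
Number of machines = 2
Ideal balanced load = 93 / 2 = 46.5

46.5


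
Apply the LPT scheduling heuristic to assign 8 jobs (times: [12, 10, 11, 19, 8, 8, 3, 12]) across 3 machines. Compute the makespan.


Sort jobs in decreasing order (LPT): [19, 12, 12, 11, 10, 8, 8, 3]
Assign each job to the least loaded machine:
  Machine 1: jobs [19, 8], load = 27
  Machine 2: jobs [12, 11, 3], load = 26
  Machine 3: jobs [12, 10, 8], load = 30
Makespan = max load = 30

30


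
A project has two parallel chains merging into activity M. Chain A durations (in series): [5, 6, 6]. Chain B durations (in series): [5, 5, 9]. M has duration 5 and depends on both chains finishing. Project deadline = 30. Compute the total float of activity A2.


Forward pass: ES(A2) = sum of predecessors on chain A = 5
EF = ES + duration = 5 + 6 = 11
Backward pass: LF(M) = deadline = 30; LS(M) = 30 - 5 = 25
LF(A2) = LS(M) - sum(successors on chain A) = 25 - 6 = 19
LS = LF - duration = 19 - 6 = 13
Total float = LS - ES = 13 - 5 = 8

8


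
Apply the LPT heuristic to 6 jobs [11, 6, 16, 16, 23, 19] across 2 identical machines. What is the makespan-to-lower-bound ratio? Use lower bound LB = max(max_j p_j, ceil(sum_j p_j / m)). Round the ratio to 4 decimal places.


LPT order: [23, 19, 16, 16, 11, 6]
Machine loads after assignment: [45, 46]
LPT makespan = 46
Lower bound = max(max_job, ceil(total/2)) = max(23, 46) = 46
Ratio = 46 / 46 = 1.0

1.0


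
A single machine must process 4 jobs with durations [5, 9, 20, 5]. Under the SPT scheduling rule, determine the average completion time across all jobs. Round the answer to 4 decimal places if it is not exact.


Sort jobs by processing time (SPT order): [5, 5, 9, 20]
Compute completion times sequentially:
  Job 1: processing = 5, completes at 5
  Job 2: processing = 5, completes at 10
  Job 3: processing = 9, completes at 19
  Job 4: processing = 20, completes at 39
Sum of completion times = 73
Average completion time = 73/4 = 18.25

18.25


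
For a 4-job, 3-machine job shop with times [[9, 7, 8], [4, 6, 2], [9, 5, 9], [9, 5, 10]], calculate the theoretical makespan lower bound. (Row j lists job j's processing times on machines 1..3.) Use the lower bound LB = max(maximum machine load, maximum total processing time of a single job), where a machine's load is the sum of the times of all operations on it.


Machine loads:
  Machine 1: 9 + 4 + 9 + 9 = 31
  Machine 2: 7 + 6 + 5 + 5 = 23
  Machine 3: 8 + 2 + 9 + 10 = 29
Max machine load = 31
Job totals:
  Job 1: 24
  Job 2: 12
  Job 3: 23
  Job 4: 24
Max job total = 24
Lower bound = max(31, 24) = 31

31


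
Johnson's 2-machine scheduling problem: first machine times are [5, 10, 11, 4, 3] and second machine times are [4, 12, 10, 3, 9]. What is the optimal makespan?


Apply Johnson's rule:
  Group 1 (a <= b): [(5, 3, 9), (2, 10, 12)]
  Group 2 (a > b): [(3, 11, 10), (1, 5, 4), (4, 4, 3)]
Optimal job order: [5, 2, 3, 1, 4]
Schedule:
  Job 5: M1 done at 3, M2 done at 12
  Job 2: M1 done at 13, M2 done at 25
  Job 3: M1 done at 24, M2 done at 35
  Job 1: M1 done at 29, M2 done at 39
  Job 4: M1 done at 33, M2 done at 42
Makespan = 42

42


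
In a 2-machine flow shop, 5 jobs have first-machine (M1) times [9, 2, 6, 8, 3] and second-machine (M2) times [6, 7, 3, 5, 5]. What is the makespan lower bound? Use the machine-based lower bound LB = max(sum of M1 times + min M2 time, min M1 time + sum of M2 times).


LB1 = sum(M1 times) + min(M2 times) = 28 + 3 = 31
LB2 = min(M1 times) + sum(M2 times) = 2 + 26 = 28
Lower bound = max(LB1, LB2) = max(31, 28) = 31

31


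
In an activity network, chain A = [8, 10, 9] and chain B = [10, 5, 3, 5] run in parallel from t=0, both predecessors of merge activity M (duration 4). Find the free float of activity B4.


ES(B4) = sum of predecessors on chain B = 18
EF(B4) = ES + duration = 18 + 5 = 23
Successor of B4 is M. ES(M) = max(sum(A), sum(B)) = max(27, 23) = 27
Free float = ES(successor) - EF(current) = 27 - 23 = 4

4


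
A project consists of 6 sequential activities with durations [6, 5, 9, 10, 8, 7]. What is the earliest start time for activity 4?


Activity 4 starts after activities 1 through 3 complete.
Predecessor durations: [6, 5, 9]
ES = 6 + 5 + 9 = 20

20


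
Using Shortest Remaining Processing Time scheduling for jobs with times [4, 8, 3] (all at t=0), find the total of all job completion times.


Since all jobs arrive at t=0, SRPT equals SPT ordering.
SPT order: [3, 4, 8]
Completion times:
  Job 1: p=3, C=3
  Job 2: p=4, C=7
  Job 3: p=8, C=15
Total completion time = 3 + 7 + 15 = 25

25


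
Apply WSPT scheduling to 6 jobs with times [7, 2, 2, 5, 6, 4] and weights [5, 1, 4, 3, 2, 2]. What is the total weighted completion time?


Compute p/w ratios and sort ascending (WSPT): [(2, 4), (7, 5), (5, 3), (2, 1), (4, 2), (6, 2)]
Compute weighted completion times:
  Job (p=2,w=4): C=2, w*C=4*2=8
  Job (p=7,w=5): C=9, w*C=5*9=45
  Job (p=5,w=3): C=14, w*C=3*14=42
  Job (p=2,w=1): C=16, w*C=1*16=16
  Job (p=4,w=2): C=20, w*C=2*20=40
  Job (p=6,w=2): C=26, w*C=2*26=52
Total weighted completion time = 203

203


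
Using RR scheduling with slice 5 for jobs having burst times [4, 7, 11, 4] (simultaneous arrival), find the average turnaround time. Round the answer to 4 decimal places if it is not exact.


Time quantum = 5
Execution trace:
  J1 runs 4 units, time = 4
  J2 runs 5 units, time = 9
  J3 runs 5 units, time = 14
  J4 runs 4 units, time = 18
  J2 runs 2 units, time = 20
  J3 runs 5 units, time = 25
  J3 runs 1 units, time = 26
Finish times: [4, 20, 26, 18]
Average turnaround = 68/4 = 17.0

17.0


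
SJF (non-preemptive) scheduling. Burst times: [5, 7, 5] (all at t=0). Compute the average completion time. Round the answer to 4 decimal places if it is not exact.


SJF order (ascending): [5, 5, 7]
Completion times:
  Job 1: burst=5, C=5
  Job 2: burst=5, C=10
  Job 3: burst=7, C=17
Average completion = 32/3 = 10.6667

10.6667


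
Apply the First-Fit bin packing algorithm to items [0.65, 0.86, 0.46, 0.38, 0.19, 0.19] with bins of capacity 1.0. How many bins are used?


Place items sequentially using First-Fit:
  Item 0.65 -> new Bin 1
  Item 0.86 -> new Bin 2
  Item 0.46 -> new Bin 3
  Item 0.38 -> Bin 3 (now 0.84)
  Item 0.19 -> Bin 1 (now 0.84)
  Item 0.19 -> new Bin 4
Total bins used = 4

4


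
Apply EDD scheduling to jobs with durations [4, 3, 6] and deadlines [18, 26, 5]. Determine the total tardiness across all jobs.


Sort by due date (EDD order): [(6, 5), (4, 18), (3, 26)]
Compute completion times and tardiness:
  Job 1: p=6, d=5, C=6, tardiness=max(0,6-5)=1
  Job 2: p=4, d=18, C=10, tardiness=max(0,10-18)=0
  Job 3: p=3, d=26, C=13, tardiness=max(0,13-26)=0
Total tardiness = 1

1


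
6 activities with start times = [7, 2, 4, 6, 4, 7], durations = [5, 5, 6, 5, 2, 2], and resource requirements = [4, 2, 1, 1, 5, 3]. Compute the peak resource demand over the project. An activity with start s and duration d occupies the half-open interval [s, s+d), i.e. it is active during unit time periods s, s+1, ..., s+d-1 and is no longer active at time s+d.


Each activity i is active on [start_i, start_i + duration_i).
Compute total resource usage per time slot:
  t=0: active resources = [], total = 0
  t=1: active resources = [], total = 0
  t=2: active resources = [2], total = 2
  t=3: active resources = [2], total = 2
  t=4: active resources = [2, 1, 5], total = 8
  t=5: active resources = [2, 1, 5], total = 8
  t=6: active resources = [2, 1, 1], total = 4
  t=7: active resources = [4, 1, 1, 3], total = 9
  t=8: active resources = [4, 1, 1, 3], total = 9
  t=9: active resources = [4, 1, 1], total = 6
  t=10: active resources = [4, 1], total = 5
  t=11: active resources = [4], total = 4
Peak resource demand = 9

9


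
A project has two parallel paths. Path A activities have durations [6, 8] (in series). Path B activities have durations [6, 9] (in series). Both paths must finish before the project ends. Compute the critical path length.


Path A total = 6 + 8 = 14
Path B total = 6 + 9 = 15
Critical path = longest path = max(14, 15) = 15

15


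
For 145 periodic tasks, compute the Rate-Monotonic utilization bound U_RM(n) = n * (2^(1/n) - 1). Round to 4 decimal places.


Compute 2^(1/145) = 1.0047917694
Subtract 1: 1.0047917694 - 1 = 0.0047917694
Multiply by n: 145 * 0.0047917694 = 0.6948065630
Round to 4 dp: 0.6948

0.6948


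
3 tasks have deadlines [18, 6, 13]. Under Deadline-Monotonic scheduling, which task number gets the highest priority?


Sort tasks by relative deadline (ascending):
  Task 2: deadline = 6
  Task 3: deadline = 13
  Task 1: deadline = 18
Priority order (highest first): [2, 3, 1]
Highest priority task = 2

2


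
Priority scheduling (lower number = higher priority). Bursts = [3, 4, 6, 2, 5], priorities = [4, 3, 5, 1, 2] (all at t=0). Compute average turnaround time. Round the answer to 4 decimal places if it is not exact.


Sort by priority (ascending = highest first):
Order: [(1, 2), (2, 5), (3, 4), (4, 3), (5, 6)]
Completion times:
  Priority 1, burst=2, C=2
  Priority 2, burst=5, C=7
  Priority 3, burst=4, C=11
  Priority 4, burst=3, C=14
  Priority 5, burst=6, C=20
Average turnaround = 54/5 = 10.8

10.8


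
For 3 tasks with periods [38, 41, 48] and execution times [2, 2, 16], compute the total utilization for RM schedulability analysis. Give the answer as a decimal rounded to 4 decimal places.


Compute individual utilizations (exact fractions):
  Task 1: C/T = 2/38 = 1/19 (approx. 0.0526)
  Task 2: C/T = 2/41 (approx. 0.0488)
  Task 3: C/T = 16/48 = 1/3 (approx. 0.3333)
Total utilization U = 1/19 + 2/41 + 1/3 = 1016/2337
Rounded to 4 decimal places: U = 0.4347
RM (Liu & Layland) bound for 3 tasks = 0.779763; compare with U = 1016/2337 (approx. 0.434745)
U <= bound, so schedulable by RM sufficient condition.

0.4347


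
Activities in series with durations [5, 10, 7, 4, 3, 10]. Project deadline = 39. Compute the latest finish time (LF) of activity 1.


LF(activity 1) = deadline - sum of successor durations
Successors: activities 2 through 6 with durations [10, 7, 4, 3, 10]
Sum of successor durations = 34
LF = 39 - 34 = 5

5


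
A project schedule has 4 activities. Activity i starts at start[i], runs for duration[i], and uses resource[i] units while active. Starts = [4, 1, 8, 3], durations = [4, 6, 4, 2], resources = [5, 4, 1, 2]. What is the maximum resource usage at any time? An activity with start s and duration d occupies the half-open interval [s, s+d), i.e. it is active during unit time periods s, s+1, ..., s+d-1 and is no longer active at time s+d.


Each activity i is active on [start_i, start_i + duration_i).
Compute total resource usage per time slot:
  t=0: active resources = [], total = 0
  t=1: active resources = [4], total = 4
  t=2: active resources = [4], total = 4
  t=3: active resources = [4, 2], total = 6
  t=4: active resources = [5, 4, 2], total = 11
  t=5: active resources = [5, 4], total = 9
  t=6: active resources = [5, 4], total = 9
  t=7: active resources = [5], total = 5
  t=8: active resources = [1], total = 1
  t=9: active resources = [1], total = 1
  t=10: active resources = [1], total = 1
  t=11: active resources = [1], total = 1
Peak resource demand = 11

11


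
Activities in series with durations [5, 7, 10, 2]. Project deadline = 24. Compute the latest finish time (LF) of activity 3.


LF(activity 3) = deadline - sum of successor durations
Successors: activities 4 through 4 with durations [2]
Sum of successor durations = 2
LF = 24 - 2 = 22

22


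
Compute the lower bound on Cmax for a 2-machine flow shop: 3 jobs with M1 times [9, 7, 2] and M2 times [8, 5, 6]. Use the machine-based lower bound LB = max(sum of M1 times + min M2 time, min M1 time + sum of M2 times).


LB1 = sum(M1 times) + min(M2 times) = 18 + 5 = 23
LB2 = min(M1 times) + sum(M2 times) = 2 + 19 = 21
Lower bound = max(LB1, LB2) = max(23, 21) = 23

23


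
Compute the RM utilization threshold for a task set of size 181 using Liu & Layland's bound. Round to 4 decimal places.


Compute 2^(1/181) = 1.0038368845
Subtract 1: 1.0038368845 - 1 = 0.0038368845
Multiply by n: 181 * 0.0038368845 = 0.6944760945
Round to 4 dp: 0.6945

0.6945


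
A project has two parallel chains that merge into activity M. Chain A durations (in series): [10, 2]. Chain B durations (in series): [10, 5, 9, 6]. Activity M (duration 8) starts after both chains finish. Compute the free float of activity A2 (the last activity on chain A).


ES(A2) = sum of predecessors on chain A = 10
EF(A2) = ES + duration = 10 + 2 = 12
Successor of A2 is M. ES(M) = max(sum(A), sum(B)) = max(12, 30) = 30
Free float = ES(successor) - EF(current) = 30 - 12 = 18

18


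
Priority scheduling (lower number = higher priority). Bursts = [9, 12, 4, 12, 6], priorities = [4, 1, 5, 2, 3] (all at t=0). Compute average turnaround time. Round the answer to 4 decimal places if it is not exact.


Sort by priority (ascending = highest first):
Order: [(1, 12), (2, 12), (3, 6), (4, 9), (5, 4)]
Completion times:
  Priority 1, burst=12, C=12
  Priority 2, burst=12, C=24
  Priority 3, burst=6, C=30
  Priority 4, burst=9, C=39
  Priority 5, burst=4, C=43
Average turnaround = 148/5 = 29.6

29.6


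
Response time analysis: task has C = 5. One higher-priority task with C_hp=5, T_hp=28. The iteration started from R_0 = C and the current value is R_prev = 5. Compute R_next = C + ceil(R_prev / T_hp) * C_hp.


R_next = C + ceil(R_prev / T_hp) * C_hp
ceil(5 / 28) = ceil(0.1786) = 1
Interference = 1 * 5 = 5
R_next = 5 + 5 = 10

10


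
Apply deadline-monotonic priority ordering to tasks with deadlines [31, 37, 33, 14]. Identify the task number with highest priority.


Sort tasks by relative deadline (ascending):
  Task 4: deadline = 14
  Task 1: deadline = 31
  Task 3: deadline = 33
  Task 2: deadline = 37
Priority order (highest first): [4, 1, 3, 2]
Highest priority task = 4

4


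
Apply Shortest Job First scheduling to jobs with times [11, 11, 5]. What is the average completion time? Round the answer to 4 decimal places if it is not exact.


SJF order (ascending): [5, 11, 11]
Completion times:
  Job 1: burst=5, C=5
  Job 2: burst=11, C=16
  Job 3: burst=11, C=27
Average completion = 48/3 = 16.0

16.0


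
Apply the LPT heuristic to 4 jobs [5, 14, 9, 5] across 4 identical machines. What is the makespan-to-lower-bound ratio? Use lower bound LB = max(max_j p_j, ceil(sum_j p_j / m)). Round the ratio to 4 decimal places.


LPT order: [14, 9, 5, 5]
Machine loads after assignment: [14, 9, 5, 5]
LPT makespan = 14
Lower bound = max(max_job, ceil(total/4)) = max(14, 9) = 14
Ratio = 14 / 14 = 1.0

1.0


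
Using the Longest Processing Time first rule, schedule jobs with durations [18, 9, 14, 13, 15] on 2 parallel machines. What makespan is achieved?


Sort jobs in decreasing order (LPT): [18, 15, 14, 13, 9]
Assign each job to the least loaded machine:
  Machine 1: jobs [18, 13], load = 31
  Machine 2: jobs [15, 14, 9], load = 38
Makespan = max load = 38

38


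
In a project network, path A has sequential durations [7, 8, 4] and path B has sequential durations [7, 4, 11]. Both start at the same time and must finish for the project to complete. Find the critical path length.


Path A total = 7 + 8 + 4 = 19
Path B total = 7 + 4 + 11 = 22
Critical path = longest path = max(19, 22) = 22

22


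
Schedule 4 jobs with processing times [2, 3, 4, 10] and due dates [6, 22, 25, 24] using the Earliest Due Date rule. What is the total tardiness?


Sort by due date (EDD order): [(2, 6), (3, 22), (10, 24), (4, 25)]
Compute completion times and tardiness:
  Job 1: p=2, d=6, C=2, tardiness=max(0,2-6)=0
  Job 2: p=3, d=22, C=5, tardiness=max(0,5-22)=0
  Job 3: p=10, d=24, C=15, tardiness=max(0,15-24)=0
  Job 4: p=4, d=25, C=19, tardiness=max(0,19-25)=0
Total tardiness = 0

0


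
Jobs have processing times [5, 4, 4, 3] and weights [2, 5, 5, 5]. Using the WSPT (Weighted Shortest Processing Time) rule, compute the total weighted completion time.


Compute p/w ratios and sort ascending (WSPT): [(3, 5), (4, 5), (4, 5), (5, 2)]
Compute weighted completion times:
  Job (p=3,w=5): C=3, w*C=5*3=15
  Job (p=4,w=5): C=7, w*C=5*7=35
  Job (p=4,w=5): C=11, w*C=5*11=55
  Job (p=5,w=2): C=16, w*C=2*16=32
Total weighted completion time = 137

137


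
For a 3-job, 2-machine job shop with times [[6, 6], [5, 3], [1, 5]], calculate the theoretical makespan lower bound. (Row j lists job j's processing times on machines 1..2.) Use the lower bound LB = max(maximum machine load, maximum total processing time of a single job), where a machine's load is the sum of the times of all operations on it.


Machine loads:
  Machine 1: 6 + 5 + 1 = 12
  Machine 2: 6 + 3 + 5 = 14
Max machine load = 14
Job totals:
  Job 1: 12
  Job 2: 8
  Job 3: 6
Max job total = 12
Lower bound = max(14, 12) = 14

14


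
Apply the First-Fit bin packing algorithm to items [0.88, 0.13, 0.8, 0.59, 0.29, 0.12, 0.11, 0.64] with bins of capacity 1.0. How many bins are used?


Place items sequentially using First-Fit:
  Item 0.88 -> new Bin 1
  Item 0.13 -> new Bin 2
  Item 0.8 -> Bin 2 (now 0.93)
  Item 0.59 -> new Bin 3
  Item 0.29 -> Bin 3 (now 0.88)
  Item 0.12 -> Bin 1 (now 1.0)
  Item 0.11 -> Bin 3 (now 0.99)
  Item 0.64 -> new Bin 4
Total bins used = 4

4


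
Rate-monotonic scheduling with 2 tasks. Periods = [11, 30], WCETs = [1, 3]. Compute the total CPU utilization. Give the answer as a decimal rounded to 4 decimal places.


Compute individual utilizations (exact fractions):
  Task 1: C/T = 1/11 (approx. 0.0909)
  Task 2: C/T = 3/30 = 1/10 (approx. 0.1)
Total utilization U = 1/11 + 1/10 = 21/110
Rounded to 4 decimal places: U = 0.1909
RM (Liu & Layland) bound for 2 tasks = 0.828427; compare with U = 21/110 (approx. 0.190909)
U <= bound, so schedulable by RM sufficient condition.

0.1909


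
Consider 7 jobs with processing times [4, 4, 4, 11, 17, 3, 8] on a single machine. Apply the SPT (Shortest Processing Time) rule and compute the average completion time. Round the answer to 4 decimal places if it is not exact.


Sort jobs by processing time (SPT order): [3, 4, 4, 4, 8, 11, 17]
Compute completion times sequentially:
  Job 1: processing = 3, completes at 3
  Job 2: processing = 4, completes at 7
  Job 3: processing = 4, completes at 11
  Job 4: processing = 4, completes at 15
  Job 5: processing = 8, completes at 23
  Job 6: processing = 11, completes at 34
  Job 7: processing = 17, completes at 51
Sum of completion times = 144
Average completion time = 144/7 = 20.5714

20.5714


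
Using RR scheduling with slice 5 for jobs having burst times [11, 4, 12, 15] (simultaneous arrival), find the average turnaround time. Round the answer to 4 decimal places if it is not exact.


Time quantum = 5
Execution trace:
  J1 runs 5 units, time = 5
  J2 runs 4 units, time = 9
  J3 runs 5 units, time = 14
  J4 runs 5 units, time = 19
  J1 runs 5 units, time = 24
  J3 runs 5 units, time = 29
  J4 runs 5 units, time = 34
  J1 runs 1 units, time = 35
  J3 runs 2 units, time = 37
  J4 runs 5 units, time = 42
Finish times: [35, 9, 37, 42]
Average turnaround = 123/4 = 30.75

30.75


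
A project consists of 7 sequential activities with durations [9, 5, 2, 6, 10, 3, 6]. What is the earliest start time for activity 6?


Activity 6 starts after activities 1 through 5 complete.
Predecessor durations: [9, 5, 2, 6, 10]
ES = 9 + 5 + 2 + 6 + 10 = 32

32


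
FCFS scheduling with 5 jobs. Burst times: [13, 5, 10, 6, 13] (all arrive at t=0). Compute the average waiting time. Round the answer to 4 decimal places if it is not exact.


FCFS order (as given): [13, 5, 10, 6, 13]
Waiting times:
  Job 1: wait = 0
  Job 2: wait = 13
  Job 3: wait = 18
  Job 4: wait = 28
  Job 5: wait = 34
Sum of waiting times = 93
Average waiting time = 93/5 = 18.6

18.6


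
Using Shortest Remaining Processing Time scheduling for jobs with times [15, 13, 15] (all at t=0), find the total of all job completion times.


Since all jobs arrive at t=0, SRPT equals SPT ordering.
SPT order: [13, 15, 15]
Completion times:
  Job 1: p=13, C=13
  Job 2: p=15, C=28
  Job 3: p=15, C=43
Total completion time = 13 + 28 + 43 = 84

84


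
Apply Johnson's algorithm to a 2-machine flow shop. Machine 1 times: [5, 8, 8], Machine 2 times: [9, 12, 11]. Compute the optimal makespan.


Apply Johnson's rule:
  Group 1 (a <= b): [(1, 5, 9), (2, 8, 12), (3, 8, 11)]
  Group 2 (a > b): []
Optimal job order: [1, 2, 3]
Schedule:
  Job 1: M1 done at 5, M2 done at 14
  Job 2: M1 done at 13, M2 done at 26
  Job 3: M1 done at 21, M2 done at 37
Makespan = 37

37


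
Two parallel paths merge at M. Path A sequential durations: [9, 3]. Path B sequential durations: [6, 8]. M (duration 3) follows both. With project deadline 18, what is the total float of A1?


Forward pass: ES(A1) = sum of predecessors on chain A = 0
EF = ES + duration = 0 + 9 = 9
Backward pass: LF(M) = deadline = 18; LS(M) = 18 - 3 = 15
LF(A1) = LS(M) - sum(successors on chain A) = 15 - 3 = 12
LS = LF - duration = 12 - 9 = 3
Total float = LS - ES = 3 - 0 = 3

3


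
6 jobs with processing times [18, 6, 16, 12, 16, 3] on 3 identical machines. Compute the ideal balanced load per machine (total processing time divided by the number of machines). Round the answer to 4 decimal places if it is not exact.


Total processing time = 18 + 6 + 16 + 12 + 16 + 3 = 71
Number of machines = 3
Ideal balanced load = 71 / 3 = 23.6667

23.6667


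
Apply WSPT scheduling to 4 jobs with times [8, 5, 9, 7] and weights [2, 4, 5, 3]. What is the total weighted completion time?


Compute p/w ratios and sort ascending (WSPT): [(5, 4), (9, 5), (7, 3), (8, 2)]
Compute weighted completion times:
  Job (p=5,w=4): C=5, w*C=4*5=20
  Job (p=9,w=5): C=14, w*C=5*14=70
  Job (p=7,w=3): C=21, w*C=3*21=63
  Job (p=8,w=2): C=29, w*C=2*29=58
Total weighted completion time = 211

211


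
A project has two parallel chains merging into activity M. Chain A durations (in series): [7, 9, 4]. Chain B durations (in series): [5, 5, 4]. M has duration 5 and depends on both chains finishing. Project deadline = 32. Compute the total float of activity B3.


Forward pass: ES(B3) = sum of predecessors on chain B = 10
EF = ES + duration = 10 + 4 = 14
Backward pass: LF(M) = deadline = 32; LS(M) = 32 - 5 = 27
LF(B3) = LS(M) - sum(successors on chain B) = 27 - 0 = 27
LS = LF - duration = 27 - 4 = 23
Total float = LS - ES = 23 - 10 = 13

13


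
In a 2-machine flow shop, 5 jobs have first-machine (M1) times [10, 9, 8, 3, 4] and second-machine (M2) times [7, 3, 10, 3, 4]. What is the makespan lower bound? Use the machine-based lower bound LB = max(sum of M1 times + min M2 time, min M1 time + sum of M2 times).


LB1 = sum(M1 times) + min(M2 times) = 34 + 3 = 37
LB2 = min(M1 times) + sum(M2 times) = 3 + 27 = 30
Lower bound = max(LB1, LB2) = max(37, 30) = 37

37


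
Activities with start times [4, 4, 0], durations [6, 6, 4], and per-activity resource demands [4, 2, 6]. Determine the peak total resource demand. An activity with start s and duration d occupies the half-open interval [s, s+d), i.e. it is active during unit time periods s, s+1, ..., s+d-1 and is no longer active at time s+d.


Each activity i is active on [start_i, start_i + duration_i).
Compute total resource usage per time slot:
  t=0: active resources = [6], total = 6
  t=1: active resources = [6], total = 6
  t=2: active resources = [6], total = 6
  t=3: active resources = [6], total = 6
  t=4: active resources = [4, 2], total = 6
  t=5: active resources = [4, 2], total = 6
  t=6: active resources = [4, 2], total = 6
  t=7: active resources = [4, 2], total = 6
  t=8: active resources = [4, 2], total = 6
  t=9: active resources = [4, 2], total = 6
Peak resource demand = 6

6


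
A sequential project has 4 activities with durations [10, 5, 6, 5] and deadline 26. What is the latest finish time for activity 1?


LF(activity 1) = deadline - sum of successor durations
Successors: activities 2 through 4 with durations [5, 6, 5]
Sum of successor durations = 16
LF = 26 - 16 = 10

10


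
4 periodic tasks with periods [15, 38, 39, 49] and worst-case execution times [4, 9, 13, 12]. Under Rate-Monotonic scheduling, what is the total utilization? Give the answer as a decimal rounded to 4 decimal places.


Compute individual utilizations (exact fractions):
  Task 1: C/T = 4/15 (approx. 0.2667)
  Task 2: C/T = 9/38 (approx. 0.2368)
  Task 3: C/T = 13/39 = 1/3 (approx. 0.3333)
  Task 4: C/T = 12/49 (approx. 0.2449)
Total utilization U = 4/15 + 9/38 + 1/3 + 12/49 = 10071/9310
Rounded to 4 decimal places: U = 1.0817
RM (Liu & Layland) bound for 4 tasks = 0.756828; compare with U = 10071/9310 (approx. 1.081740)
U > 1, so the task set is not schedulable (processor overloaded).

1.0817


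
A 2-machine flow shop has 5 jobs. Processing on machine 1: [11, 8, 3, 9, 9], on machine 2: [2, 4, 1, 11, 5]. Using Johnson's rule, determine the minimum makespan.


Apply Johnson's rule:
  Group 1 (a <= b): [(4, 9, 11)]
  Group 2 (a > b): [(5, 9, 5), (2, 8, 4), (1, 11, 2), (3, 3, 1)]
Optimal job order: [4, 5, 2, 1, 3]
Schedule:
  Job 4: M1 done at 9, M2 done at 20
  Job 5: M1 done at 18, M2 done at 25
  Job 2: M1 done at 26, M2 done at 30
  Job 1: M1 done at 37, M2 done at 39
  Job 3: M1 done at 40, M2 done at 41
Makespan = 41

41


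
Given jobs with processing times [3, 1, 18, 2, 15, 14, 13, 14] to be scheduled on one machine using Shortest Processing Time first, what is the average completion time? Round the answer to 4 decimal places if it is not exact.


Sort jobs by processing time (SPT order): [1, 2, 3, 13, 14, 14, 15, 18]
Compute completion times sequentially:
  Job 1: processing = 1, completes at 1
  Job 2: processing = 2, completes at 3
  Job 3: processing = 3, completes at 6
  Job 4: processing = 13, completes at 19
  Job 5: processing = 14, completes at 33
  Job 6: processing = 14, completes at 47
  Job 7: processing = 15, completes at 62
  Job 8: processing = 18, completes at 80
Sum of completion times = 251
Average completion time = 251/8 = 31.375

31.375


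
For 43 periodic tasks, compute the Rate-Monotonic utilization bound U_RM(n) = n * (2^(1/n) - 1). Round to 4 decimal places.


Compute 2^(1/43) = 1.0162503252
Subtract 1: 1.0162503252 - 1 = 0.0162503252
Multiply by n: 43 * 0.0162503252 = 0.6987639836
Round to 4 dp: 0.6988

0.6988


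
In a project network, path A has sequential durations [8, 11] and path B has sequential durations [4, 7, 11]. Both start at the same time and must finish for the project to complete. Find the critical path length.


Path A total = 8 + 11 = 19
Path B total = 4 + 7 + 11 = 22
Critical path = longest path = max(19, 22) = 22

22
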